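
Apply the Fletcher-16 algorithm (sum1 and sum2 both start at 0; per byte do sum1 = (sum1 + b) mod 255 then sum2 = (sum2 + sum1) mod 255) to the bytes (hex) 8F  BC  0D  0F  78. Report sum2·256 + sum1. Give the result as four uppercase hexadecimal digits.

7EE0

Running sums (mod 255):
  after byte 0 (8F): sum1=143, sum2=143
  after byte 1 (BC): sum1=76, sum2=219
  after byte 2 (0D): sum1=89, sum2=53
  after byte 3 (0F): sum1=104, sum2=157
  after byte 4 (78): sum1=224, sum2=126
Checksum = sum2·256 + sum1 = 126·256 + 224 = 32480 = 0x7EE0.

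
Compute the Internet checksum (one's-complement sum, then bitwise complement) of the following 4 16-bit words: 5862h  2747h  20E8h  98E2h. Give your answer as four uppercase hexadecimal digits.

One's-complement addition (fold any carry out of bit 15 back into bit 0):
  0x5862 + 0x2747 = 0x07FA9
  0x7FA9 + 0x20E8 = 0x0A091
  0xA091 + 0x98E2 = 0x13973 → wrap carry → 0x3974
One's-complement sum = 0x3974.
Checksum = ~0x3974 & 0xFFFF = 0xC68B.

C68B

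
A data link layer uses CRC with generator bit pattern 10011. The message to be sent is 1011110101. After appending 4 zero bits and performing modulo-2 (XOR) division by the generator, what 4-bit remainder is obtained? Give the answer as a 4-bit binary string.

Append 4 zeros: 10111101010000. Divide by 10011 (XOR where the leading bit is 1):
  pos 0: 10111 XOR 10011 = 00100
  pos 2: 10010 XOR 10011 = 00001
  pos 6: 11010 XOR 10011 = 01001
  pos 7: 10010 XOR 10011 = 00001
Remainder (last 4 bits) = 0100. This is the CRC / FCS.

0100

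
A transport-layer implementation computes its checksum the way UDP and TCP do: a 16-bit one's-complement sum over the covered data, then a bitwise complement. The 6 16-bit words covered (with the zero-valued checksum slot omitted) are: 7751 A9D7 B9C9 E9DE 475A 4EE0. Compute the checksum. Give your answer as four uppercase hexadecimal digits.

One's-complement addition (fold any carry out of bit 15 back into bit 0):
  0x7751 + 0xA9D7 = 0x12128 → wrap carry → 0x2129
  0x2129 + 0xB9C9 = 0x0DAF2
  0xDAF2 + 0xE9DE = 0x1C4D0 → wrap carry → 0xC4D1
  0xC4D1 + 0x475A = 0x10C2B → wrap carry → 0x0C2C
  0x0C2C + 0x4EE0 = 0x05B0C
One's-complement sum = 0x5B0C.
Checksum = ~0x5B0C & 0xFFFF = 0xA4F3.

A4F3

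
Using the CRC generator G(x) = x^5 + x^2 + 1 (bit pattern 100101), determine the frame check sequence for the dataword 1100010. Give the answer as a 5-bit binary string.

Append 5 zeros: 110001000000. Divide by 100101 (XOR where the leading bit is 1):
  pos 0: 110001 XOR 100101 = 010100
  pos 1: 101000 XOR 100101 = 001101
  pos 3: 110100 XOR 100101 = 010001
  pos 4: 100010 XOR 100101 = 000111
Remainder (last 5 bits) = 11100. This is the CRC / FCS.

11100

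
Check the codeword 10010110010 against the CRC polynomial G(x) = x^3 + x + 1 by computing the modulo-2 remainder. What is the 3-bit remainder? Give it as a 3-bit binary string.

001

Modulo-2 division of 10010110010 by 1011:
  pos 0: 1001 XOR 1011 = 0010
  pos 2: 1001 XOR 1011 = 0010
  pos 4: 1010 XOR 1011 = 0001
  pos 7: 1010 XOR 1011 = 0001
Remainder = 001 (nonzero — an error is detected).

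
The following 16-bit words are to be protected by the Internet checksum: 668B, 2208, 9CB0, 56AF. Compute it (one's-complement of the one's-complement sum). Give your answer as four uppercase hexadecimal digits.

One's-complement addition (fold any carry out of bit 15 back into bit 0):
  0x668B + 0x2208 = 0x08893
  0x8893 + 0x9CB0 = 0x12543 → wrap carry → 0x2544
  0x2544 + 0x56AF = 0x07BF3
One's-complement sum = 0x7BF3.
Checksum = ~0x7BF3 & 0xFFFF = 0x840C.

840C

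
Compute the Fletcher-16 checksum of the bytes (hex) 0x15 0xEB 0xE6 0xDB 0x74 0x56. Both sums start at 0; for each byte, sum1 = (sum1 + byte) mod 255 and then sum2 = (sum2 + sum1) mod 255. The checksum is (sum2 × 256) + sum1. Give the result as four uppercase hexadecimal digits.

888E

Running sums (mod 255):
  after byte 0 (0x15): sum1=21, sum2=21
  after byte 1 (0xEB): sum1=1, sum2=22
  after byte 2 (0xE6): sum1=231, sum2=253
  after byte 3 (0xDB): sum1=195, sum2=193
  after byte 4 (0x74): sum1=56, sum2=249
  after byte 5 (0x56): sum1=142, sum2=136
Checksum = sum2·256 + sum1 = 136·256 + 142 = 34958 = 0x888E.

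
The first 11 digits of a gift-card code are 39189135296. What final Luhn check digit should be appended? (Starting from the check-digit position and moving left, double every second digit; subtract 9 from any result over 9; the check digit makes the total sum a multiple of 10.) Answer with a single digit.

8

Partial digits right→left: 6 9 2 5 3 1 9 8 1 9 3
Double every second digit counting from the check-digit position (so the 1st, 3rd, 5th, ... of the partial from the right).
  doubled (with −9 where >9): 3 4 6 9 2 6 → sum 30
  kept as-is: 9 5 1 8 9 → sum 32
Total = 30 + 32 = 62.
Check digit = (10 − (62 mod 10)) mod 10 = 8.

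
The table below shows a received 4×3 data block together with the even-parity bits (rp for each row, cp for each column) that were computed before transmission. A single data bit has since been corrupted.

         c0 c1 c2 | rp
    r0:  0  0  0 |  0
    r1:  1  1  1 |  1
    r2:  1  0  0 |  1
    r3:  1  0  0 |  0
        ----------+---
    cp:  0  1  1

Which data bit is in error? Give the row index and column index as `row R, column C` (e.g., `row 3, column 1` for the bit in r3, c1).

Recompute each row's even parity and compare to rp:
  r0: data parity 0, sent rp 0 → ok
  r1: data parity 1, sent rp 1 → ok
  r2: data parity 1, sent rp 1 → ok
  r3: data parity 1, sent rp 0 → mismatch
Recompute each column's even parity and compare to cp:
  c0: data parity 1, sent cp 0 → mismatch
  c1: data parity 1, sent cp 1 → ok
  c2: data parity 1, sent cp 1 → ok
Exactly one row (r3) and one column (c0) fail → the flipped bit is at their intersection.

row 3, column 0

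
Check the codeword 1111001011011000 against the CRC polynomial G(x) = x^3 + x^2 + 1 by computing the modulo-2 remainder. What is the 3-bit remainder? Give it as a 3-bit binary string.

Modulo-2 division of 1111001011011000 by 1101:
  pos 0: 1111 XOR 1101 = 0010
  pos 2: 1000 XOR 1101 = 0101
  pos 3: 1011 XOR 1101 = 0110
  pos 4: 1100 XOR 1101 = 0001
  pos 7: 1110 XOR 1101 = 0011
  pos 9: 1111 XOR 1101 = 0010
  pos 11: 1000 XOR 1101 = 0101
  pos 12: 1010 XOR 1101 = 0111
Remainder = 111 (nonzero — an error is detected).

111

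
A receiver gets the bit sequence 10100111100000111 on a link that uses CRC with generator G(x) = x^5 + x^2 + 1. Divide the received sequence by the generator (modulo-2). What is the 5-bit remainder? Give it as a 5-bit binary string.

Modulo-2 division of 10100111100000111 by 100101:
  pos 0: 101001 XOR 100101 = 001100
  pos 2: 110011 XOR 100101 = 010110
  pos 3: 101101 XOR 100101 = 001000
  pos 5: 100000 XOR 100101 = 000101
  pos 8: 101000 XOR 100101 = 001101
  pos 10: 110111 XOR 100101 = 010010
  pos 11: 100101 XOR 100101 = 000000
Remainder = 00000 (zero — the frame passes the CRC check).

00000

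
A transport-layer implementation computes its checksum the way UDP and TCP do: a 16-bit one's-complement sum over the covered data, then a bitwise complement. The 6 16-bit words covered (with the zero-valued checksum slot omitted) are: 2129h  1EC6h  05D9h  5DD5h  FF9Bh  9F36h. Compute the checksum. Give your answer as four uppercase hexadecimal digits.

BD8F

One's-complement addition (fold any carry out of bit 15 back into bit 0):
  0x2129 + 0x1EC6 = 0x03FEF
  0x3FEF + 0x05D9 = 0x045C8
  0x45C8 + 0x5DD5 = 0x0A39D
  0xA39D + 0xFF9B = 0x1A338 → wrap carry → 0xA339
  0xA339 + 0x9F36 = 0x1426F → wrap carry → 0x4270
One's-complement sum = 0x4270.
Checksum = ~0x4270 & 0xFFFF = 0xBD8F.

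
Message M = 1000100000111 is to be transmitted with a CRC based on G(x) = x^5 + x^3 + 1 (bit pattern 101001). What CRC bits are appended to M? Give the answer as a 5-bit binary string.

Append 5 zeros: 100010000011100000. Divide by 101001 (XOR where the leading bit is 1):
  pos 0: 100010 XOR 101001 = 001011
  pos 2: 101100 XOR 101001 = 000101
  pos 5: 101001 XOR 101001 = 000000
  pos 11: 110000 XOR 101001 = 011001
  pos 12: 110010 XOR 101001 = 011011
Remainder (last 5 bits) = 11011. This is the CRC / FCS.

11011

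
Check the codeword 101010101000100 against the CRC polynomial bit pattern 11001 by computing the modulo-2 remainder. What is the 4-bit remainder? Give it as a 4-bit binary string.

0000

Modulo-2 division of 101010101000100 by 11001:
  pos 0: 10101 XOR 11001 = 01100
  pos 1: 11000 XOR 11001 = 00001
  pos 5: 11010 XOR 11001 = 00011
  pos 8: 11001 XOR 11001 = 00000
Remainder = 0000 (zero — the frame passes the CRC check).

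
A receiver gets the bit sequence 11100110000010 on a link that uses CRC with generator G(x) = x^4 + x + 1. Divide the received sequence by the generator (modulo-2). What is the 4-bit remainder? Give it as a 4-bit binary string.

0000

Modulo-2 division of 11100110000010 by 10011:
  pos 0: 11100 XOR 10011 = 01111
  pos 1: 11111 XOR 10011 = 01100
  pos 2: 11001 XOR 10011 = 01010
  pos 3: 10100 XOR 10011 = 00111
  pos 5: 11100 XOR 10011 = 01111
  pos 6: 11110 XOR 10011 = 01101
  pos 7: 11010 XOR 10011 = 01001
  pos 8: 10011 XOR 10011 = 00000
Remainder = 0000 (zero — the frame passes the CRC check).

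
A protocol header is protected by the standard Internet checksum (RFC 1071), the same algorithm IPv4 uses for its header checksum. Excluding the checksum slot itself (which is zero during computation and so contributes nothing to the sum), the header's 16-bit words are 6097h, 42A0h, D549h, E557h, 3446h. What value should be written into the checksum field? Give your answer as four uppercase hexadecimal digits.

One's-complement addition (fold any carry out of bit 15 back into bit 0):
  0x6097 + 0x42A0 = 0x0A337
  0xA337 + 0xD549 = 0x17880 → wrap carry → 0x7881
  0x7881 + 0xE557 = 0x15DD8 → wrap carry → 0x5DD9
  0x5DD9 + 0x3446 = 0x0921F
One's-complement sum = 0x921F.
Checksum = ~0x921F & 0xFFFF = 0x6DE0.

6DE0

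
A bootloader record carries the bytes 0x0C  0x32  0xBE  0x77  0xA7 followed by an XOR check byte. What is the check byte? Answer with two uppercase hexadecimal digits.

XOR the bytes together:
  start with 0x0C
  0x0C ⊕ 0x32 = 0x3E
  0x3E ⊕ 0xBE = 0x80
  0x80 ⊕ 0x77 = 0xF7
  0xF7 ⊕ 0xA7 = 0x50

50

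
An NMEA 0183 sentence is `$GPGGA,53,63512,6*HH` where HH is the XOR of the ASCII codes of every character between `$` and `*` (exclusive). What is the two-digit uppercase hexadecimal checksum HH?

XOR the ASCII codes of the payload characters:
  'G' = 0x47 → acc = 0x47
  'P' = 0x50 → acc = 0x17
  'G' = 0x47 → acc = 0x50
  'G' = 0x47 → acc = 0x17
  'A' = 0x41 → acc = 0x56
  ',' = 0x2C → acc = 0x7A
  '5' = 0x35 → acc = 0x4F
  '3' = 0x33 → acc = 0x7C
  ',' = 0x2C → acc = 0x50
  '6' = 0x36 → acc = 0x66
  '3' = 0x33 → acc = 0x55
  '5' = 0x35 → acc = 0x60
  '1' = 0x31 → acc = 0x51
  '2' = 0x32 → acc = 0x63
  ',' = 0x2C → acc = 0x4F
  '6' = 0x36 → acc = 0x79
Checksum = 0x79.

79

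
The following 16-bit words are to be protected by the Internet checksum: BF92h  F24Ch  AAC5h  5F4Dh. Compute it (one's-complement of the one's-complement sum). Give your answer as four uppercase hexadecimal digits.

One's-complement addition (fold any carry out of bit 15 back into bit 0):
  0xBF92 + 0xF24C = 0x1B1DE → wrap carry → 0xB1DF
  0xB1DF + 0xAAC5 = 0x15CA4 → wrap carry → 0x5CA5
  0x5CA5 + 0x5F4D = 0x0BBF2
One's-complement sum = 0xBBF2.
Checksum = ~0xBBF2 & 0xFFFF = 0x440D.

440D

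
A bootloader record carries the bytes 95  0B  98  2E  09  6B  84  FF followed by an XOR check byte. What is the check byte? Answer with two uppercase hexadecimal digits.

31

XOR the bytes together:
  start with 0x95
  0x95 ⊕ 0x0B = 0x9E
  0x9E ⊕ 0x98 = 0x06
  0x06 ⊕ 0x2E = 0x28
  0x28 ⊕ 0x09 = 0x21
  0x21 ⊕ 0x6B = 0x4A
  0x4A ⊕ 0x84 = 0xCE
  0xCE ⊕ 0xFF = 0x31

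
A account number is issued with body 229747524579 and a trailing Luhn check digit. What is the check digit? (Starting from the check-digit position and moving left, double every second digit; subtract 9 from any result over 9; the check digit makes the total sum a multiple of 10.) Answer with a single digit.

1

Partial digits right→left: 9 7 5 4 2 5 7 4 7 9 2 2
Double every second digit counting from the check-digit position (so the 1st, 3rd, 5th, ... of the partial from the right).
  doubled (with −9 where >9): 9 1 4 5 5 4 → sum 28
  kept as-is: 7 4 5 4 9 2 → sum 31
Total = 28 + 31 = 59.
Check digit = (10 − (59 mod 10)) mod 10 = 1.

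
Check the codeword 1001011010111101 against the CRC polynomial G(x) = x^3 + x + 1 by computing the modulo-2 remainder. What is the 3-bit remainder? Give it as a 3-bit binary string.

Modulo-2 division of 1001011010111101 by 1011:
  pos 0: 1001 XOR 1011 = 0010
  pos 2: 1001 XOR 1011 = 0010
  pos 4: 1010 XOR 1011 = 0001
  pos 7: 1101 XOR 1011 = 0110
  pos 8: 1101 XOR 1011 = 0110
  pos 9: 1101 XOR 1011 = 0110
  pos 10: 1101 XOR 1011 = 0110
  pos 11: 1100 XOR 1011 = 0111
  pos 12: 1111 XOR 1011 = 0100
Remainder = 100 (nonzero — an error is detected).

100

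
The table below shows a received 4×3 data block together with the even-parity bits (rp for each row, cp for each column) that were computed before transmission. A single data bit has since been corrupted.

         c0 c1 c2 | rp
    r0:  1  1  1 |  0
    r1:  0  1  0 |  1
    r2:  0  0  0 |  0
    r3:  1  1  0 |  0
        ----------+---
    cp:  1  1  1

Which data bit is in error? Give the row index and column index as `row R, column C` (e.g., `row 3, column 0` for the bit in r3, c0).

row 0, column 0

Recompute each row's even parity and compare to rp:
  r0: data parity 1, sent rp 0 → mismatch
  r1: data parity 1, sent rp 1 → ok
  r2: data parity 0, sent rp 0 → ok
  r3: data parity 0, sent rp 0 → ok
Recompute each column's even parity and compare to cp:
  c0: data parity 0, sent cp 1 → mismatch
  c1: data parity 1, sent cp 1 → ok
  c2: data parity 1, sent cp 1 → ok
Exactly one row (r0) and one column (c0) fail → the flipped bit is at their intersection.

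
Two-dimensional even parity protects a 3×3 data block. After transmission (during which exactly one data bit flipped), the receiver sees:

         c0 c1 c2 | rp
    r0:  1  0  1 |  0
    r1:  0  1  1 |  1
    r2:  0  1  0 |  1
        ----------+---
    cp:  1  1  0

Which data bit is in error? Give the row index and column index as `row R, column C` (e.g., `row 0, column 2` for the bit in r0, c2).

Recompute each row's even parity and compare to rp:
  r0: data parity 0, sent rp 0 → ok
  r1: data parity 0, sent rp 1 → mismatch
  r2: data parity 1, sent rp 1 → ok
Recompute each column's even parity and compare to cp:
  c0: data parity 1, sent cp 1 → ok
  c1: data parity 0, sent cp 1 → mismatch
  c2: data parity 0, sent cp 0 → ok
Exactly one row (r1) and one column (c1) fail → the flipped bit is at their intersection.

row 1, column 1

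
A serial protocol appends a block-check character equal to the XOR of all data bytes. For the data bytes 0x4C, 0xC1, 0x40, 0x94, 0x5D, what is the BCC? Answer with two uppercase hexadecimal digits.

XOR the bytes together:
  start with 0x4C
  0x4C ⊕ 0xC1 = 0x8D
  0x8D ⊕ 0x40 = 0xCD
  0xCD ⊕ 0x94 = 0x59
  0x59 ⊕ 0x5D = 0x04

04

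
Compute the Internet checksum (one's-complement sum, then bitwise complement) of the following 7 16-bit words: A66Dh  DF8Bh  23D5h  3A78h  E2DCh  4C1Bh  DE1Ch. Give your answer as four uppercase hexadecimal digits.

0EA4

One's-complement addition (fold any carry out of bit 15 back into bit 0):
  0xA66D + 0xDF8B = 0x185F8 → wrap carry → 0x85F9
  0x85F9 + 0x23D5 = 0x0A9CE
  0xA9CE + 0x3A78 = 0x0E446
  0xE446 + 0xE2DC = 0x1C722 → wrap carry → 0xC723
  0xC723 + 0x4C1B = 0x1133E → wrap carry → 0x133F
  0x133F + 0xDE1C = 0x0F15B
One's-complement sum = 0xF15B.
Checksum = ~0xF15B & 0xFFFF = 0x0EA4.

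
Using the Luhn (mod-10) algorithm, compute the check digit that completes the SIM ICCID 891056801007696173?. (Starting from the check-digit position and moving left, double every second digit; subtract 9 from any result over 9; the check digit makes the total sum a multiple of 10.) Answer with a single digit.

4

Partial digits right→left: 3 7 1 6 9 6 7 0 0 1 0 8 6 5 0 1 9 8
Double every second digit counting from the check-digit position (so the 1st, 3rd, 5th, ... of the partial from the right).
  doubled (with −9 where >9): 6 2 9 5 0 0 3 0 9 → sum 34
  kept as-is: 7 6 6 0 1 8 5 1 8 → sum 42
Total = 34 + 42 = 76.
Check digit = (10 − (76 mod 10)) mod 10 = 4.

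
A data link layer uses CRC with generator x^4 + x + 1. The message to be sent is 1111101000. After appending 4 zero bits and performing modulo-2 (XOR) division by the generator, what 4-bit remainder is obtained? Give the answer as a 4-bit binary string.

1010

Append 4 zeros: 11111010000000. Divide by 10011 (XOR where the leading bit is 1):
  pos 0: 11111 XOR 10011 = 01100
  pos 1: 11000 XOR 10011 = 01011
  pos 2: 10111 XOR 10011 = 00100
  pos 4: 10000 XOR 10011 = 00011
  pos 7: 11000 XOR 10011 = 01011
  pos 8: 10110 XOR 10011 = 00101
Remainder (last 4 bits) = 1010. This is the CRC / FCS.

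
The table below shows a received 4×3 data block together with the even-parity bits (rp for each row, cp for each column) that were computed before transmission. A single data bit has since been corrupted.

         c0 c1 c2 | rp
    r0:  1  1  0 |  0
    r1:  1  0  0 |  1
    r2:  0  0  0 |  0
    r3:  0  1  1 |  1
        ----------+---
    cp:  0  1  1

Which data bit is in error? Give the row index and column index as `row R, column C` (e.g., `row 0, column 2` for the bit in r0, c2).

row 3, column 1

Recompute each row's even parity and compare to rp:
  r0: data parity 0, sent rp 0 → ok
  r1: data parity 1, sent rp 1 → ok
  r2: data parity 0, sent rp 0 → ok
  r3: data parity 0, sent rp 1 → mismatch
Recompute each column's even parity and compare to cp:
  c0: data parity 0, sent cp 0 → ok
  c1: data parity 0, sent cp 1 → mismatch
  c2: data parity 1, sent cp 1 → ok
Exactly one row (r3) and one column (c1) fail → the flipped bit is at their intersection.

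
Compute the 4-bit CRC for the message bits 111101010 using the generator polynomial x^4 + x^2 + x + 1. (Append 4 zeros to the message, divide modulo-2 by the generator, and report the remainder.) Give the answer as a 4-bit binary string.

Append 4 zeros: 1111010100000. Divide by 10111 (XOR where the leading bit is 1):
  pos 0: 11110 XOR 10111 = 01001
  pos 1: 10011 XOR 10111 = 00100
  pos 3: 10001 XOR 10111 = 00110
  pos 5: 11000 XOR 10111 = 01111
  pos 6: 11110 XOR 10111 = 01001
  pos 7: 10010 XOR 10111 = 00101
Remainder (last 4 bits) = 1010. This is the CRC / FCS.

1010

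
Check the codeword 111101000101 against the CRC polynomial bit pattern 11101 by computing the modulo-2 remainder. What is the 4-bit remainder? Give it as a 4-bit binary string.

Modulo-2 division of 111101000101 by 11101:
  pos 0: 11110 XOR 11101 = 00011
  pos 3: 11100 XOR 11101 = 00001
  pos 7: 10101 XOR 11101 = 01000
Remainder = 1000 (nonzero — an error is detected).

1000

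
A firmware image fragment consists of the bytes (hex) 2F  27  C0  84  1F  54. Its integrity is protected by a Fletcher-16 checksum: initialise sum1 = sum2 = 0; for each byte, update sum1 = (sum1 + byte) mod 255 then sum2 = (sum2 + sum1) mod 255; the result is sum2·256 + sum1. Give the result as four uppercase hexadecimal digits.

Running sums (mod 255):
  after byte 0 (2F): sum1=47, sum2=47
  after byte 1 (27): sum1=86, sum2=133
  after byte 2 (C0): sum1=23, sum2=156
  after byte 3 (84): sum1=155, sum2=56
  after byte 4 (1F): sum1=186, sum2=242
  after byte 5 (54): sum1=15, sum2=2
Checksum = sum2·256 + sum1 = 2·256 + 15 = 527 = 0x020F.

020F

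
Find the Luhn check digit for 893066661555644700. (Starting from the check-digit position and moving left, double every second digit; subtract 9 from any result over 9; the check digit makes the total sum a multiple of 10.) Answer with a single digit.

Partial digits right→left: 0 0 7 4 4 6 5 5 5 1 6 6 6 6 0 3 9 8
Double every second digit counting from the check-digit position (so the 1st, 3rd, 5th, ... of the partial from the right).
  doubled (with −9 where >9): 0 5 8 1 1 3 3 0 9 → sum 30
  kept as-is: 0 4 6 5 1 6 6 3 8 → sum 39
Total = 30 + 39 = 69.
Check digit = (10 − (69 mod 10)) mod 10 = 1.

1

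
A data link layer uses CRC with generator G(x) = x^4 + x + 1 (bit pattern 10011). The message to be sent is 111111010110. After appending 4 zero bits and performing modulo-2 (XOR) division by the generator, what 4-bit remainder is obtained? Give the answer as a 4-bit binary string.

1100

Append 4 zeros: 1111110101100000. Divide by 10011 (XOR where the leading bit is 1):
  pos 0: 11111 XOR 10011 = 01100
  pos 1: 11001 XOR 10011 = 01010
  pos 2: 10100 XOR 10011 = 00111
  pos 4: 11110 XOR 10011 = 01101
  pos 5: 11011 XOR 10011 = 01000
  pos 6: 10001 XOR 10011 = 00010
  pos 9: 10000 XOR 10011 = 00011
Remainder (last 4 bits) = 1100. This is the CRC / FCS.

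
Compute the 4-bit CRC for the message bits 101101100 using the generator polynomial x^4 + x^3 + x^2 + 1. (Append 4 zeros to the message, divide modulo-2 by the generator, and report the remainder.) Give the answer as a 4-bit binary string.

Append 4 zeros: 1011011000000. Divide by 11101 (XOR where the leading bit is 1):
  pos 0: 10110 XOR 11101 = 01011
  pos 1: 10111 XOR 11101 = 01010
  pos 2: 10101 XOR 11101 = 01000
  pos 3: 10000 XOR 11101 = 01101
  pos 4: 11010 XOR 11101 = 00111
  pos 6: 11100 XOR 11101 = 00001
Remainder (last 4 bits) = 0100. This is the CRC / FCS.

0100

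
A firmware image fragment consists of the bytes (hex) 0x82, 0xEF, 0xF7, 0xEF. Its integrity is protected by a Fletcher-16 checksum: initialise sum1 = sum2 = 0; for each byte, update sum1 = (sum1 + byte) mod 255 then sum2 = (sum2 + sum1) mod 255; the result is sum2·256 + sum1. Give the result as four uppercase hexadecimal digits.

Running sums (mod 255):
  after byte 0 (0x82): sum1=130, sum2=130
  after byte 1 (0xEF): sum1=114, sum2=244
  after byte 2 (0xF7): sum1=106, sum2=95
  after byte 3 (0xEF): sum1=90, sum2=185
Checksum = sum2·256 + sum1 = 185·256 + 90 = 47450 = 0xB95A.

B95A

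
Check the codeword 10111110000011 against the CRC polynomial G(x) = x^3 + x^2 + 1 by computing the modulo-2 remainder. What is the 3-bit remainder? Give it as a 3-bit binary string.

Modulo-2 division of 10111110000011 by 1101:
  pos 0: 1011 XOR 1101 = 0110
  pos 1: 1101 XOR 1101 = 0000
  pos 5: 1100 XOR 1101 = 0001
  pos 8: 1000 XOR 1101 = 0101
  pos 9: 1011 XOR 1101 = 0110
  pos 10: 1101 XOR 1101 = 0000
Remainder = 000 (zero — the frame passes the CRC check).

000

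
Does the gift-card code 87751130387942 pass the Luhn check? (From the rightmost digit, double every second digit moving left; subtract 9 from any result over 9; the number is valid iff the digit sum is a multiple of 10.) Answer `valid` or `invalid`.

From the right, keep odd positions and double even positions (subtract 9 from any doubled value over 9):
  doubled (positions 2,4,...): 8 5 6 6 2 5 7 → sum 39
  kept (positions 1,3,...): 2 9 8 0 1 5 7 → sum 32
Total = 71.
71 mod 10 = 1, so the number is invalid.

invalid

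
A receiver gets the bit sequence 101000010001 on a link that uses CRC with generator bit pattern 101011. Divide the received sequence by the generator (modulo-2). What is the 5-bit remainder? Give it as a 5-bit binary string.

00000

Modulo-2 division of 101000010001 by 101011:
  pos 0: 101000 XOR 101011 = 000011
  pos 4: 110100 XOR 101011 = 011111
  pos 5: 111110 XOR 101011 = 010101
  pos 6: 101011 XOR 101011 = 000000
Remainder = 00000 (zero — the frame passes the CRC check).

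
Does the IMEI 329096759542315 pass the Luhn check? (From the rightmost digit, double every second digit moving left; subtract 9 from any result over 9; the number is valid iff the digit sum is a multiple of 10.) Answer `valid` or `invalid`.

From the right, keep odd positions and double even positions (subtract 9 from any doubled value over 9):
  doubled (positions 2,4,...): 2 4 1 1 3 0 4 → sum 15
  kept (positions 1,3,...): 5 3 4 9 7 9 9 3 → sum 49
Total = 64.
64 mod 10 = 4, so the number is invalid.

invalid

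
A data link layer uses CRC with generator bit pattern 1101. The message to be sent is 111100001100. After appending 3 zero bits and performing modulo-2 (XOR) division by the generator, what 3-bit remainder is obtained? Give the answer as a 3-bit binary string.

110

Append 3 zeros: 111100001100000. Divide by 1101 (XOR where the leading bit is 1):
  pos 0: 1111 XOR 1101 = 0010
  pos 2: 1000 XOR 1101 = 0101
  pos 3: 1010 XOR 1101 = 0111
  pos 4: 1110 XOR 1101 = 0011
  pos 6: 1111 XOR 1101 = 0010
  pos 8: 1000 XOR 1101 = 0101
  pos 9: 1010 XOR 1101 = 0111
  pos 10: 1110 XOR 1101 = 0011
Remainder (last 3 bits) = 110. This is the CRC / FCS.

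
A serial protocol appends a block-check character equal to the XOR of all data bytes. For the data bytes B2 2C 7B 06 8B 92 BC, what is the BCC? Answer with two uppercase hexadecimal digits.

XOR the bytes together:
  start with 0xB2
  0xB2 ⊕ 0x2C = 0x9E
  0x9E ⊕ 0x7B = 0xE5
  0xE5 ⊕ 0x06 = 0xE3
  0xE3 ⊕ 0x8B = 0x68
  0x68 ⊕ 0x92 = 0xFA
  0xFA ⊕ 0xBC = 0x46

46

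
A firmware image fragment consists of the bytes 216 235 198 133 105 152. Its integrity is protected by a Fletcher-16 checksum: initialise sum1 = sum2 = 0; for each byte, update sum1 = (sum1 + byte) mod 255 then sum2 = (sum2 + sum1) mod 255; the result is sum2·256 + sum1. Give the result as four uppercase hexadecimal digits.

C713

Running sums (mod 255):
  after byte 0 (216): sum1=216, sum2=216
  after byte 1 (235): sum1=196, sum2=157
  after byte 2 (198): sum1=139, sum2=41
  after byte 3 (133): sum1=17, sum2=58
  after byte 4 (105): sum1=122, sum2=180
  after byte 5 (152): sum1=19, sum2=199
Checksum = sum2·256 + sum1 = 199·256 + 19 = 50963 = 0xC713.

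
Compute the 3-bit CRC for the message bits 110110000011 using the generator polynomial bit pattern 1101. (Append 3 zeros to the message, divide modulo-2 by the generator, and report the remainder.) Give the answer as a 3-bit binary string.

111

Append 3 zeros: 110110000011000. Divide by 1101 (XOR where the leading bit is 1):
  pos 0: 1101 XOR 1101 = 0000
  pos 4: 1000 XOR 1101 = 0101
  pos 5: 1010 XOR 1101 = 0111
  pos 6: 1110 XOR 1101 = 0011
  pos 8: 1111 XOR 1101 = 0010
  pos 10: 1000 XOR 1101 = 0101
  pos 11: 1010 XOR 1101 = 0111
Remainder (last 3 bits) = 111. This is the CRC / FCS.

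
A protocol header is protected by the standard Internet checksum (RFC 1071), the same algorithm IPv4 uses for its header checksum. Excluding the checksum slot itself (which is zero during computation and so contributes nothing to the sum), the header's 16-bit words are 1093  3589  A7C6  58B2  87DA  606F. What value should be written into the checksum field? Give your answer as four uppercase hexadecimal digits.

One's-complement addition (fold any carry out of bit 15 back into bit 0):
  0x1093 + 0x3589 = 0x0461C
  0x461C + 0xA7C6 = 0x0EDE2
  0xEDE2 + 0x58B2 = 0x14694 → wrap carry → 0x4695
  0x4695 + 0x87DA = 0x0CE6F
  0xCE6F + 0x606F = 0x12EDE → wrap carry → 0x2EDF
One's-complement sum = 0x2EDF.
Checksum = ~0x2EDF & 0xFFFF = 0xD120.

D120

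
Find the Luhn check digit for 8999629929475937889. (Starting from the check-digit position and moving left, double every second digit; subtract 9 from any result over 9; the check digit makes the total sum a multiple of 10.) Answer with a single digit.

8

Partial digits right→left: 9 8 8 7 3 9 5 7 4 9 2 9 9 2 6 9 9 9 8
Double every second digit counting from the check-digit position (so the 1st, 3rd, 5th, ... of the partial from the right).
  doubled (with −9 where >9): 9 7 6 1 8 4 9 3 9 7 → sum 63
  kept as-is: 8 7 9 7 9 9 2 9 9 → sum 69
Total = 63 + 69 = 132.
Check digit = (10 − (132 mod 10)) mod 10 = 8.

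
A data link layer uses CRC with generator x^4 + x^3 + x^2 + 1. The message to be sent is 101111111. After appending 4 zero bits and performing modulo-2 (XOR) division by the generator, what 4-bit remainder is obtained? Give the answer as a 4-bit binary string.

Append 4 zeros: 1011111110000. Divide by 11101 (XOR where the leading bit is 1):
  pos 0: 10111 XOR 11101 = 01010
  pos 1: 10101 XOR 11101 = 01000
  pos 2: 10001 XOR 11101 = 01100
  pos 3: 11001 XOR 11101 = 00100
  pos 5: 10010 XOR 11101 = 01111
  pos 6: 11110 XOR 11101 = 00011
Remainder (last 4 bits) = 1100. This is the CRC / FCS.

1100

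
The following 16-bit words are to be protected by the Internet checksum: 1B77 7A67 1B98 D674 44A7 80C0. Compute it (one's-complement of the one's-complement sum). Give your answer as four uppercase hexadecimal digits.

One's-complement addition (fold any carry out of bit 15 back into bit 0):
  0x1B77 + 0x7A67 = 0x095DE
  0x95DE + 0x1B98 = 0x0B176
  0xB176 + 0xD674 = 0x187EA → wrap carry → 0x87EB
  0x87EB + 0x44A7 = 0x0CC92
  0xCC92 + 0x80C0 = 0x14D52 → wrap carry → 0x4D53
One's-complement sum = 0x4D53.
Checksum = ~0x4D53 & 0xFFFF = 0xB2AC.

B2AC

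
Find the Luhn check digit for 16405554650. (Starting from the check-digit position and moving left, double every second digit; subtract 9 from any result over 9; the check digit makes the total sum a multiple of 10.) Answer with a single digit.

Partial digits right→left: 0 5 6 4 5 5 5 0 4 6 1
Double every second digit counting from the check-digit position (so the 1st, 3rd, 5th, ... of the partial from the right).
  doubled (with −9 where >9): 0 3 1 1 8 2 → sum 15
  kept as-is: 5 4 5 0 6 → sum 20
Total = 15 + 20 = 35.
Check digit = (10 − (35 mod 10)) mod 10 = 5.

5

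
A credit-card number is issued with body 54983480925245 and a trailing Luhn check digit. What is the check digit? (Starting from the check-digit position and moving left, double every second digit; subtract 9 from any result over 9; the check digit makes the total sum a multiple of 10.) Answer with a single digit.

5

Partial digits right→left: 5 4 2 5 2 9 0 8 4 3 8 9 4 5
Double every second digit counting from the check-digit position (so the 1st, 3rd, 5th, ... of the partial from the right).
  doubled (with −9 where >9): 1 4 4 0 8 7 8 → sum 32
  kept as-is: 4 5 9 8 3 9 5 → sum 43
Total = 32 + 43 = 75.
Check digit = (10 − (75 mod 10)) mod 10 = 5.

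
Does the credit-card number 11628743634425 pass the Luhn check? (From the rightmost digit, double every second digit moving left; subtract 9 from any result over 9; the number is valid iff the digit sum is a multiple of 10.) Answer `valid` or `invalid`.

From the right, keep odd positions and double even positions (subtract 9 from any doubled value over 9):
  doubled (positions 2,4,...): 4 8 3 8 7 3 2 → sum 35
  kept (positions 1,3,...): 5 4 3 3 7 2 1 → sum 25
Total = 60.
60 mod 10 = 0, so the number is valid.

valid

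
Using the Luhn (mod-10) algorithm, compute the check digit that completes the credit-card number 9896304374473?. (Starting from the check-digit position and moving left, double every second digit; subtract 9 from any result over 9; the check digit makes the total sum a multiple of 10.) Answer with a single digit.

Partial digits right→left: 3 7 4 4 7 3 4 0 3 6 9 8 9
Double every second digit counting from the check-digit position (so the 1st, 3rd, 5th, ... of the partial from the right).
  doubled (with −9 where >9): 6 8 5 8 6 9 9 → sum 51
  kept as-is: 7 4 3 0 6 8 → sum 28
Total = 51 + 28 = 79.
Check digit = (10 − (79 mod 10)) mod 10 = 1.

1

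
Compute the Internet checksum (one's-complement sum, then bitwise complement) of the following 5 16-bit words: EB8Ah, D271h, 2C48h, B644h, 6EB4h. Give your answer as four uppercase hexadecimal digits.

F0C1

One's-complement addition (fold any carry out of bit 15 back into bit 0):
  0xEB8A + 0xD271 = 0x1BDFB → wrap carry → 0xBDFC
  0xBDFC + 0x2C48 = 0x0EA44
  0xEA44 + 0xB644 = 0x1A088 → wrap carry → 0xA089
  0xA089 + 0x6EB4 = 0x10F3D → wrap carry → 0x0F3E
One's-complement sum = 0x0F3E.
Checksum = ~0x0F3E & 0xFFFF = 0xF0C1.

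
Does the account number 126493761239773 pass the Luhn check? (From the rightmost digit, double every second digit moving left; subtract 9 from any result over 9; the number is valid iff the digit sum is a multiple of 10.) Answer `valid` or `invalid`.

From the right, keep odd positions and double even positions (subtract 9 from any doubled value over 9):
  doubled (positions 2,4,...): 5 9 4 3 6 8 4 → sum 39
  kept (positions 1,3,...): 3 7 3 1 7 9 6 1 → sum 37
Total = 76.
76 mod 10 = 6, so the number is invalid.

invalid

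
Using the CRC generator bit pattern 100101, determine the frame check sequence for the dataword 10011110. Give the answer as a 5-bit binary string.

00111

Append 5 zeros: 1001111000000. Divide by 100101 (XOR where the leading bit is 1):
  pos 0: 100111 XOR 100101 = 000010
  pos 4: 101000 XOR 100101 = 001101
  pos 6: 110100 XOR 100101 = 010001
  pos 7: 100010 XOR 100101 = 000111
Remainder (last 5 bits) = 00111. This is the CRC / FCS.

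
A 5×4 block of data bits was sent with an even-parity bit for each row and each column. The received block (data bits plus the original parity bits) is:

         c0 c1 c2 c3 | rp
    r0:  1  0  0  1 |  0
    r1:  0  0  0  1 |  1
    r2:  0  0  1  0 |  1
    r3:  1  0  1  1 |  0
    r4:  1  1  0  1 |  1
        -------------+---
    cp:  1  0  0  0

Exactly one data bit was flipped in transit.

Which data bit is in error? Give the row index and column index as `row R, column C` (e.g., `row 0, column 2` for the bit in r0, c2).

Recompute each row's even parity and compare to rp:
  r0: data parity 0, sent rp 0 → ok
  r1: data parity 1, sent rp 1 → ok
  r2: data parity 1, sent rp 1 → ok
  r3: data parity 1, sent rp 0 → mismatch
  r4: data parity 1, sent rp 1 → ok
Recompute each column's even parity and compare to cp:
  c0: data parity 1, sent cp 1 → ok
  c1: data parity 1, sent cp 0 → mismatch
  c2: data parity 0, sent cp 0 → ok
  c3: data parity 0, sent cp 0 → ok
Exactly one row (r3) and one column (c1) fail → the flipped bit is at their intersection.

row 3, column 1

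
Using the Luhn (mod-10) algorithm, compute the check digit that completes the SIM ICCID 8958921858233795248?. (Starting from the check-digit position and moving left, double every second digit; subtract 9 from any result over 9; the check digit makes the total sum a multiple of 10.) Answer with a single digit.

Partial digits right→left: 8 4 2 5 9 7 3 3 2 8 5 8 1 2 9 8 5 9 8
Double every second digit counting from the check-digit position (so the 1st, 3rd, 5th, ... of the partial from the right).
  doubled (with −9 where >9): 7 4 9 6 4 1 2 9 1 7 → sum 50
  kept as-is: 4 5 7 3 8 8 2 8 9 → sum 54
Total = 50 + 54 = 104.
Check digit = (10 − (104 mod 10)) mod 10 = 6.

6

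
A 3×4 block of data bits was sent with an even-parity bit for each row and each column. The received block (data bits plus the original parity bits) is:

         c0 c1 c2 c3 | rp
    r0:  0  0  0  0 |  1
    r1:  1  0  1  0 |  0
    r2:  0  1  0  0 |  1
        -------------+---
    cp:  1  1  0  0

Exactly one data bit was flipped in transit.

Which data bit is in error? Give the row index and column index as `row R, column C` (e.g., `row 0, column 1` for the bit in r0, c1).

Recompute each row's even parity and compare to rp:
  r0: data parity 0, sent rp 1 → mismatch
  r1: data parity 0, sent rp 0 → ok
  r2: data parity 1, sent rp 1 → ok
Recompute each column's even parity and compare to cp:
  c0: data parity 1, sent cp 1 → ok
  c1: data parity 1, sent cp 1 → ok
  c2: data parity 1, sent cp 0 → mismatch
  c3: data parity 0, sent cp 0 → ok
Exactly one row (r0) and one column (c2) fail → the flipped bit is at their intersection.

row 0, column 2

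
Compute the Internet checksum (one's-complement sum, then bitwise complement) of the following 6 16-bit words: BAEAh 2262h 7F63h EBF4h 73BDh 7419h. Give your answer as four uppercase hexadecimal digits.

One's-complement addition (fold any carry out of bit 15 back into bit 0):
  0xBAEA + 0x2262 = 0x0DD4C
  0xDD4C + 0x7F63 = 0x15CAF → wrap carry → 0x5CB0
  0x5CB0 + 0xEBF4 = 0x148A4 → wrap carry → 0x48A5
  0x48A5 + 0x73BD = 0x0BC62
  0xBC62 + 0x7419 = 0x1307B → wrap carry → 0x307C
One's-complement sum = 0x307C.
Checksum = ~0x307C & 0xFFFF = 0xCF83.

CF83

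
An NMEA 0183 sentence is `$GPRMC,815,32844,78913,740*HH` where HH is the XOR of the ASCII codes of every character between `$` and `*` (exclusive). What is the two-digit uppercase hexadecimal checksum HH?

XOR the ASCII codes of the payload characters:
  'G' = 0x47 → acc = 0x47
  'P' = 0x50 → acc = 0x17
  'R' = 0x52 → acc = 0x45
  'M' = 0x4D → acc = 0x08
  'C' = 0x43 → acc = 0x4B
  ',' = 0x2C → acc = 0x67
  '8' = 0x38 → acc = 0x5F
  '1' = 0x31 → acc = 0x6E
  '5' = 0x35 → acc = 0x5B
  ',' = 0x2C → acc = 0x77
  '3' = 0x33 → acc = 0x44
  '2' = 0x32 → acc = 0x76
  '8' = 0x38 → acc = 0x4E
  '4' = 0x34 → acc = 0x7A
  '4' = 0x34 → acc = 0x4E
  ',' = 0x2C → acc = 0x62
  '7' = 0x37 → acc = 0x55
  '8' = 0x38 → acc = 0x6D
  '9' = 0x39 → acc = 0x54
  '1' = 0x31 → acc = 0x65
  '3' = 0x33 → acc = 0x56
  ',' = 0x2C → acc = 0x7A
  '7' = 0x37 → acc = 0x4D
  '4' = 0x34 → acc = 0x79
  '0' = 0x30 → acc = 0x49
Checksum = 0x49.

49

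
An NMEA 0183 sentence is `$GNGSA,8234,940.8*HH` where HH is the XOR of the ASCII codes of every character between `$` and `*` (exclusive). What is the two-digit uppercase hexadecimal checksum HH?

XOR the ASCII codes of the payload characters:
  'G' = 0x47 → acc = 0x47
  'N' = 0x4E → acc = 0x09
  'G' = 0x47 → acc = 0x4E
  'S' = 0x53 → acc = 0x1D
  'A' = 0x41 → acc = 0x5C
  ',' = 0x2C → acc = 0x70
  '8' = 0x38 → acc = 0x48
  '2' = 0x32 → acc = 0x7A
  '3' = 0x33 → acc = 0x49
  '4' = 0x34 → acc = 0x7D
  ',' = 0x2C → acc = 0x51
  '9' = 0x39 → acc = 0x68
  '4' = 0x34 → acc = 0x5C
  '0' = 0x30 → acc = 0x6C
  '.' = 0x2E → acc = 0x42
  '8' = 0x38 → acc = 0x7A
Checksum = 0x7A.

7A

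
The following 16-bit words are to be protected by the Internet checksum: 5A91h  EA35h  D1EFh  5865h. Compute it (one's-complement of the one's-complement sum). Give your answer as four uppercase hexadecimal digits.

90E3

One's-complement addition (fold any carry out of bit 15 back into bit 0):
  0x5A91 + 0xEA35 = 0x144C6 → wrap carry → 0x44C7
  0x44C7 + 0xD1EF = 0x116B6 → wrap carry → 0x16B7
  0x16B7 + 0x5865 = 0x06F1C
One's-complement sum = 0x6F1C.
Checksum = ~0x6F1C & 0xFFFF = 0x90E3.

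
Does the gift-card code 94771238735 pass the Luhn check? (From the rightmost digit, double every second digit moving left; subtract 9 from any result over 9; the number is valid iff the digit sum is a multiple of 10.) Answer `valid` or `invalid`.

invalid

From the right, keep odd positions and double even positions (subtract 9 from any doubled value over 9):
  doubled (positions 2,4,...): 6 7 4 5 8 → sum 30
  kept (positions 1,3,...): 5 7 3 1 7 9 → sum 32
Total = 62.
62 mod 10 = 2, so the number is invalid.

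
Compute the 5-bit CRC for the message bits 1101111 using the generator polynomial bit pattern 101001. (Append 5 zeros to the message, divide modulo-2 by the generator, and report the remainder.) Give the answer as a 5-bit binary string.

10000

Append 5 zeros: 110111100000. Divide by 101001 (XOR where the leading bit is 1):
  pos 0: 110111 XOR 101001 = 011110
  pos 1: 111101 XOR 101001 = 010100
  pos 2: 101000 XOR 101001 = 000001
Remainder (last 5 bits) = 10000. This is the CRC / FCS.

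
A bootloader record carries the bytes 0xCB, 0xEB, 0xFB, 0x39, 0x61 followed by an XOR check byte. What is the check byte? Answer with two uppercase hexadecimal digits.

83

XOR the bytes together:
  start with 0xCB
  0xCB ⊕ 0xEB = 0x20
  0x20 ⊕ 0xFB = 0xDB
  0xDB ⊕ 0x39 = 0xE2
  0xE2 ⊕ 0x61 = 0x83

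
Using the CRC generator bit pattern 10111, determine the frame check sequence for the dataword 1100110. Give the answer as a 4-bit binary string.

1001

Append 4 zeros: 11001100000. Divide by 10111 (XOR where the leading bit is 1):
  pos 0: 11001 XOR 10111 = 01110
  pos 1: 11101 XOR 10111 = 01010
  pos 2: 10100 XOR 10111 = 00011
  pos 5: 11000 XOR 10111 = 01111
  pos 6: 11110 XOR 10111 = 01001
Remainder (last 4 bits) = 1001. This is the CRC / FCS.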